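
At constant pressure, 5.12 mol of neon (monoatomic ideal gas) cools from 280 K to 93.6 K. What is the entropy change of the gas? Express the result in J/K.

At constant pressure, ΔS = nC_p ln(T₂/T₁) with C_p = 5R/2 = 20.79 J mol⁻¹ K⁻¹.
ΔS = 5.12 × 20.79 × ln(93.6/280) = -117 J/K.

ΔS = -117 J/K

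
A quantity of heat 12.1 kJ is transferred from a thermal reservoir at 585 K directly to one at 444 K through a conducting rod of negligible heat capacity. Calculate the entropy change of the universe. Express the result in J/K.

ΔS_total = 6.57 J/K

ΔS_hot = −Q/T_H = −12100/585 = -20.68 J/K and ΔS_cold = +Q/T_C = 12100/444 = 27.25 J/K.
ΔS_total = -20.68 + 27.25 = 6.57 J/K, positive as the second law requires.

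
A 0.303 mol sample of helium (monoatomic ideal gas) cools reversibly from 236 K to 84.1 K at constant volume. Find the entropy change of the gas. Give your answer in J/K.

At constant volume, ΔS = nC_V ln(T₂/T₁) with C_V = 3R/2 = 12.47 J mol⁻¹ K⁻¹.
ΔS = 0.303 × 12.47 × ln(84.1/236) = -3.9 J/K.

ΔS = -3.9 J/K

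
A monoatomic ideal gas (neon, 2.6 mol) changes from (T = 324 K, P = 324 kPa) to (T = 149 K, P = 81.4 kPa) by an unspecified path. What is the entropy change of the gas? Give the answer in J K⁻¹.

ΔS = -12.1 J/K

ΔS = nC_p ln(T₂/T₁) − nR ln(P₂/P₁), with C_p = 5R/2 = 20.79 J mol⁻¹ K⁻¹ for a monoatomic ideal gas.
ΔS = 2.6 × [20.79 × ln(149/324) − 8.314 × ln(81.4/324)] = -12.1 J/K.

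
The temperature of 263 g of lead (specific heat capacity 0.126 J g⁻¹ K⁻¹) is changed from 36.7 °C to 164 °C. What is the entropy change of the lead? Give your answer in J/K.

ΔS = 11.4 J/K

In kelvin: T₁ = 309.85 K, T₂ = 437.15 K. ΔS = ∫dQ_rev/T = m c ln(T₂/T₁) = 263 × 0.126 × ln(437.15/309.85) = 11.4 J/K.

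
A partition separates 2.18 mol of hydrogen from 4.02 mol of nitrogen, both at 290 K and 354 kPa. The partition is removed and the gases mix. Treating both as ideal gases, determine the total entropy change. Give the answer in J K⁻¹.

Mole fractions: x_A = 2.18/6.2 = 0.352, x_B = 0.648.
ΔS_mix = −R(n_A ln x_A + n_B ln x_B) = −8.314 × (2.18 ln 0.352 + 4.02 ln 0.648) = 33.4 J/K.

ΔS_mix = 33.4 J/K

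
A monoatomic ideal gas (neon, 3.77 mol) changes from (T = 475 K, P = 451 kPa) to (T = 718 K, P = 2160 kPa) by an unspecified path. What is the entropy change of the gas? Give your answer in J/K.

ΔS = -16.7 J/K

ΔS = nC_p ln(T₂/T₁) − nR ln(P₂/P₁), with C_p = 5R/2 = 20.79 J mol⁻¹ K⁻¹ for a monoatomic ideal gas.
ΔS = 3.77 × [20.79 × ln(718/475) − 8.314 × ln(2160/451)] = -16.7 J/K.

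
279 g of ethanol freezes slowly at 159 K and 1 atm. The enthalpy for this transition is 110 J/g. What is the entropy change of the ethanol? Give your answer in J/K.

ΔS = -193 J/K

Heat released by the substance: Q = −mL = −279 × 110 = −30690 J.
At constant T, ΔS = Q_rev/T = −30690 / 159 = -193 J/K.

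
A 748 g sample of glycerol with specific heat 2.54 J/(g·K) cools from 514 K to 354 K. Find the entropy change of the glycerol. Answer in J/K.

ΔS = ∫dQ_rev/T = m c ln(T₂/T₁) = 748 × 2.54 × ln(354/514) = -709 J/K.

ΔS = -709 J/K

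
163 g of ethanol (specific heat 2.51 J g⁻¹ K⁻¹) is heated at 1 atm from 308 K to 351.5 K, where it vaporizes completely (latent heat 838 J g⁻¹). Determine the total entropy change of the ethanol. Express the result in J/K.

Warming step: ΔS₁ = m c ln(T_tr/T_i) = 163 × 2.51 × ln(351.5/308) = 54.05 J/K.
Phase change: ΔS₂ = +mL/T_tr = 163 × 838 / 351.5 = 388.6 J/K.
ΔS_total = (54.05) + (388.6) = 443 J/K.

ΔS = 443 J/K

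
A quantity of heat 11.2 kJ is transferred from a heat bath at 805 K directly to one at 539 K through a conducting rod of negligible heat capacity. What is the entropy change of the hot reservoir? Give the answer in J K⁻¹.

ΔS_hot = -13.9 J/K

The hot reservoir loses heat Q, so ΔS_hot = −Q/T_H = −11200/805 = -13.9 J/K.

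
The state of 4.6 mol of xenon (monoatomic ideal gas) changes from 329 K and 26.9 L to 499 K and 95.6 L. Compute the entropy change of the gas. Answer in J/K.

ΔS = 72.4 J/K

Entropy is a state function: ΔS = nC_V ln(T₂/T₁) + nR ln(V₂/V₁), with C_V = 3R/2 = 12.47 J mol⁻¹ K⁻¹ for a monoatomic ideal gas.
ΔS = 4.6 × [12.47 × ln(499/329) + 8.314 × ln(95.6/26.9)] = 72.4 J/K.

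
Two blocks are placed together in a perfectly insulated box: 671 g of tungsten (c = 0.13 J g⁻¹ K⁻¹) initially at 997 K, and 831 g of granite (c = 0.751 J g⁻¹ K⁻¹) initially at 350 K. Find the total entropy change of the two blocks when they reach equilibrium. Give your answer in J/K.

ΔS_total = 54 J/K

Energy balance: T_f = (m₁c₁T₁ + m₂c₂T₂)/(m₁c₁ + m₂c₂) = 429.34 K.
ΔS₁ = m₁c₁ ln(T_f/T₁) = 87.23 × ln(429.34/997) = -73.49 J/K.
ΔS₂ = m₂c₂ ln(T_f/T₂) = 624.081 × ln(429.34/350) = 127.5 J/K.
ΔS_total = -73.49 + 127.5 = 54 J/K.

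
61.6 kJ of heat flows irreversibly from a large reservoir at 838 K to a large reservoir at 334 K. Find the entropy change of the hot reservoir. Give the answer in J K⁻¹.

The hot reservoir loses heat Q, so ΔS_hot = −Q/T_H = −61600/838 = -73.5 J/K.

ΔS_hot = -73.5 J/K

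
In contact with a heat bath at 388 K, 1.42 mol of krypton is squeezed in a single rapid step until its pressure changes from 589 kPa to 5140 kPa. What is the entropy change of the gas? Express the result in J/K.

ΔS_gas = -25.6 J/K

Entropy is a state function, so ΔS_gas depends only on the end states.
For an isothermal ideal gas ΔS_gas = nR ln(P₁/P₂) = 1.42 × 8.314 × ln(589/5140) = -25.6 J/K.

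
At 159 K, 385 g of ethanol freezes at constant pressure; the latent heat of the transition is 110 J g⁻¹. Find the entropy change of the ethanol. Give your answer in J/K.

Heat released by the substance: Q = −mL = −385 × 110 = −42350 J.
At constant T, ΔS = Q_rev/T = −42350 / 159 = -266 J/K.

ΔS = -266 J/K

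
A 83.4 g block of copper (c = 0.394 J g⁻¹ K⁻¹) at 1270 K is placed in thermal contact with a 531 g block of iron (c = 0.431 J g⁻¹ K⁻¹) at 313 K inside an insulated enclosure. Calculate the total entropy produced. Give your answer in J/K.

ΔS_total = 39 J/K

Energy balance: T_f = (m₁c₁T₁ + m₂c₂T₂)/(m₁c₁ + m₂c₂) = 433.15 K.
ΔS₁ = m₁c₁ ln(T_f/T₁) = 32.8596 × ln(433.15/1270) = -35.35 J/K.
ΔS₂ = m₂c₂ ln(T_f/T₂) = 228.861 × ln(433.15/313) = 74.35 J/K.
ΔS_total = -35.35 + 74.35 = 39 J/K.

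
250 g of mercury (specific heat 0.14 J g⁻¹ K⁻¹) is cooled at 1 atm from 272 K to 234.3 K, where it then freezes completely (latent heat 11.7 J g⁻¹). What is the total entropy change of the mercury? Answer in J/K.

Cooling step: ΔS₁ = m c ln(T_tr/T_i) = 250 × 0.14 × ln(234.3/272) = -5.222 J/K.
Phase change: ΔS₂ = −mL/T_tr = −250 × 11.7 / 234.3 = -12.48 J/K.
ΔS_total = (-5.222) + (-12.48) = -17.7 J/K.

ΔS = -17.7 J/K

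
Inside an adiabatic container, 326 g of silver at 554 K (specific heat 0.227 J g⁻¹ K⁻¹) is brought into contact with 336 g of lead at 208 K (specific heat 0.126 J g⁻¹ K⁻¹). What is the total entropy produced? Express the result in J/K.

ΔS_total = 11.5 J/K

Energy balance: T_f = (m₁c₁T₁ + m₂c₂T₂)/(m₁c₁ + m₂c₂) = 428.09 K.
ΔS₁ = m₁c₁ ln(T_f/T₁) = 74.002 × ln(428.09/554) = -19.08 J/K.
ΔS₂ = m₂c₂ ln(T_f/T₂) = 42.336 × ln(428.09/208) = 30.56 J/K.
ΔS_total = -19.08 + 30.56 = 11.5 J/K.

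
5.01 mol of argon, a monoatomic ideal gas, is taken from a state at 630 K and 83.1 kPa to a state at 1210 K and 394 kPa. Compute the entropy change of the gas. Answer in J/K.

ΔS = nC_p ln(T₂/T₁) − nR ln(P₂/P₁), with C_p = 5R/2 = 20.79 J mol⁻¹ K⁻¹ for a monoatomic ideal gas.
ΔS = 5.01 × [20.79 × ln(1210/630) − 8.314 × ln(394/83.1)] = 3.14 J/K.

ΔS = 3.14 J/K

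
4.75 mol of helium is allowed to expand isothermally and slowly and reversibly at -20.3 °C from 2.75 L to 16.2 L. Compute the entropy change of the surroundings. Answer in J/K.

For an isothermal ideal gas ΔS_gas = nR ln(V₂/V₁) = 4.75 × 8.314 × ln(16.2/2.75) = 70 J/K.
The process is reversible, so ΔS_surr = −ΔS_gas = -70 J/K and ΔS_universe = 0.

ΔS_surr = -70 J/K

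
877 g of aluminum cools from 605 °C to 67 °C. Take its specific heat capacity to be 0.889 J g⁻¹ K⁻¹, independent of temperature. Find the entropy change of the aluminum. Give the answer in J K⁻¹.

ΔS = -739 J/K

In kelvin: T₁ = 878.15 K, T₂ = 340.15 K. ΔS = ∫dQ_rev/T = m c ln(T₂/T₁) = 877 × 0.889 × ln(340.15/878.15) = -739 J/K.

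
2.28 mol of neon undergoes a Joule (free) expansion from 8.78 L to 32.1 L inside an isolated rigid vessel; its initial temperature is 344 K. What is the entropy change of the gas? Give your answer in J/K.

No heat is exchanged and no work is done, so the ideal-gas temperature stays constant.
Entropy is a state function; using a reversible isothermal path, ΔS_gas = nR ln(V₂/V₁) = 2.28 × 8.314 × ln(32.1/8.78) = 24.6 J/K.

ΔS_gas = 24.6 J/K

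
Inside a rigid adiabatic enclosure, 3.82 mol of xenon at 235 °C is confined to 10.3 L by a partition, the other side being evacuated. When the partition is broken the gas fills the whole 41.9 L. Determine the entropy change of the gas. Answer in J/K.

For an ideal gas in free expansion Q = 0 and W = 0, so T is unchanged.
Entropy is a state function; using a reversible isothermal path, ΔS_gas = nR ln(V₂/V₁) = 3.82 × 8.314 × ln(41.9/10.3) = 44.6 J/K.

ΔS_gas = 44.6 J/K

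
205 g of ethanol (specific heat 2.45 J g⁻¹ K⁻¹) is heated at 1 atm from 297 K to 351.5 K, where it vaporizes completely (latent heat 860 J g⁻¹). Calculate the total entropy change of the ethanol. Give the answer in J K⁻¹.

Warming step: ΔS₁ = m c ln(T_tr/T_i) = 205 × 2.45 × ln(351.5/297) = 84.62 J/K.
Phase change: ΔS₂ = +mL/T_tr = 205 × 860 / 351.5 = 501.6 J/K.
ΔS_total = (84.62) + (501.6) = 586 J/K.

ΔS = 586 J/K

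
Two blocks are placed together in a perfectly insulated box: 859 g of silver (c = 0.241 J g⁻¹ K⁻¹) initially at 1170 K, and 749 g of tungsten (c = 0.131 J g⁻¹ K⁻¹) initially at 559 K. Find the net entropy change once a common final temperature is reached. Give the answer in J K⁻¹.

ΔS_total = 16.4 J/K

Energy balance: T_f = (m₁c₁T₁ + m₂c₂T₂)/(m₁c₁ + m₂c₂) = 973.53 K.
ΔS₁ = m₁c₁ ln(T_f/T₁) = 207.019 × ln(973.53/1170) = -38.06 J/K.
ΔS₂ = m₂c₂ ln(T_f/T₂) = 98.119 × ln(973.53/559) = 54.43 J/K.
ΔS_total = -38.06 + 54.43 = 16.4 J/K.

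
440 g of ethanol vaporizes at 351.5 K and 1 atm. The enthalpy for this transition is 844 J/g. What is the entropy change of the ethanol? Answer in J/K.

Heat absorbed by the substance: Q = mL = 440 × 844 = 371360 J.
At constant T, ΔS = Q_rev/T = 371360 / 351.5 = 1060 J/K.

ΔS = 1060 J/K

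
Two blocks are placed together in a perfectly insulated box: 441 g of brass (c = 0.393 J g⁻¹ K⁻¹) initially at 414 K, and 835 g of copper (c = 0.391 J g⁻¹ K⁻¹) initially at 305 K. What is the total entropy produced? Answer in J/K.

ΔS_total = 5.43 J/K

Energy balance: T_f = (m₁c₁T₁ + m₂c₂T₂)/(m₁c₁ + m₂c₂) = 342.8 K.
ΔS₁ = m₁c₁ ln(T_f/T₁) = 173.313 × ln(342.8/414) = -32.71 J/K.
ΔS₂ = m₂c₂ ln(T_f/T₂) = 326.485 × ln(342.8/305) = 38.14 J/K.
ΔS_total = -32.71 + 38.14 = 5.43 J/K.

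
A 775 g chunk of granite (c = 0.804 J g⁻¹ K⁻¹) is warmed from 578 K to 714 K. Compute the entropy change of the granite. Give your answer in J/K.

ΔS = ∫dQ_rev/T = m c ln(T₂/T₁) = 775 × 0.804 × ln(714/578) = 132 J/K.

ΔS = 132 J/K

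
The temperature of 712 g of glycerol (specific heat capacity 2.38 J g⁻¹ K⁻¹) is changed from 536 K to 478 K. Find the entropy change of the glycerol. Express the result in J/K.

ΔS = ∫dQ_rev/T = m c ln(T₂/T₁) = 712 × 2.38 × ln(478/536) = -194 J/K.

ΔS = -194 J/K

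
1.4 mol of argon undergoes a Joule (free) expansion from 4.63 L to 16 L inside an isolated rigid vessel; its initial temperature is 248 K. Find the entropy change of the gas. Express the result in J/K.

For an ideal gas in free expansion Q = 0 and W = 0, so T is unchanged.
Entropy is a state function; using a reversible isothermal path, ΔS_gas = nR ln(V₂/V₁) = 1.4 × 8.314 × ln(16/4.63) = 14.4 J/K.

ΔS_gas = 14.4 J/K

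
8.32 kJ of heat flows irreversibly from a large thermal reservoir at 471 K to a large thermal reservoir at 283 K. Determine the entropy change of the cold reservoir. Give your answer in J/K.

The cold reservoir gains heat Q, so ΔS_cold = +Q/T_C = 8320/283 = 29.4 J/K.

ΔS_cold = 29.4 J/K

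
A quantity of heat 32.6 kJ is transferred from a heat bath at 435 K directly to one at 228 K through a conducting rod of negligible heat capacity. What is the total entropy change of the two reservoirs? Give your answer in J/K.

ΔS_total = 68 J/K

ΔS_hot = −Q/T_H = −32600/435 = -74.943 J/K and ΔS_cold = +Q/T_C = 32600/228 = 142.98 J/K.
ΔS_total = -74.943 + 142.98 = 68 J/K, positive as the second law requires.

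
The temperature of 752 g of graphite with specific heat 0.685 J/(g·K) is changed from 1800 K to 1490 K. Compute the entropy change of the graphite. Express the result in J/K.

ΔS = ∫dQ_rev/T = m c ln(T₂/T₁) = 752 × 0.685 × ln(1490/1800) = -97.4 J/K.

ΔS = -97.4 J/K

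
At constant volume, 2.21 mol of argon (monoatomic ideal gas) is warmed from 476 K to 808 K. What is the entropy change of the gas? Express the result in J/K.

ΔS = 14.6 J/K

At constant volume, ΔS = nC_V ln(T₂/T₁) with C_V = 3R/2 = 12.47 J mol⁻¹ K⁻¹.
ΔS = 2.21 × 12.47 × ln(808/476) = 14.6 J/K.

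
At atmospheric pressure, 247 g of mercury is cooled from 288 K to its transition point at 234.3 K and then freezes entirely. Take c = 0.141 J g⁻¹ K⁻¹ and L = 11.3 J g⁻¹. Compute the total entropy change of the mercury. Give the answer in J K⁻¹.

ΔS = -19.1 J/K

Cooling step: ΔS₁ = m c ln(T_tr/T_i) = 247 × 0.141 × ln(234.3/288) = -7.187 J/K.
Phase change: ΔS₂ = −mL/T_tr = −247 × 11.3 / 234.3 = -11.91 J/K.
ΔS_total = (-7.187) + (-11.91) = -19.1 J/K.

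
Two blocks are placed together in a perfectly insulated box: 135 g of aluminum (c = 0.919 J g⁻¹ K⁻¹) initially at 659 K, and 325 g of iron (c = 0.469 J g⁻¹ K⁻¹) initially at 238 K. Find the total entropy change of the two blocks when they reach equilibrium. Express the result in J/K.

Energy balance: T_f = (m₁c₁T₁ + m₂c₂T₂)/(m₁c₁ + m₂c₂) = 426.91 K.
ΔS₁ = m₁c₁ ln(T_f/T₁) = 124.065 × ln(426.91/659) = -53.86 J/K.
ΔS₂ = m₂c₂ ln(T_f/T₂) = 152.425 × ln(426.91/238) = 89.06 J/K.
ΔS_total = -53.86 + 89.06 = 35.2 J/K.

ΔS_total = 35.2 J/K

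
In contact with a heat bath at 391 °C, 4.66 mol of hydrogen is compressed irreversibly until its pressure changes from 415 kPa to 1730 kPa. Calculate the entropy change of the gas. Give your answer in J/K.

Entropy is a state function, so ΔS_gas depends only on the end states.
For an isothermal ideal gas ΔS_gas = nR ln(P₁/P₂) = 4.66 × 8.314 × ln(415/1730) = -55.3 J/K.

ΔS_gas = -55.3 J/K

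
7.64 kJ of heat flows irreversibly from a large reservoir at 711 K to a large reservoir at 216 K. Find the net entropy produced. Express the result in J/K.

ΔS_hot = −Q/T_H = −7640/711 = -10.75 J/K and ΔS_cold = +Q/T_C = 7640/216 = 35.37 J/K.
ΔS_total = -10.75 + 35.37 = 24.6 J/K, positive as the second law requires.

ΔS_total = 24.6 J/K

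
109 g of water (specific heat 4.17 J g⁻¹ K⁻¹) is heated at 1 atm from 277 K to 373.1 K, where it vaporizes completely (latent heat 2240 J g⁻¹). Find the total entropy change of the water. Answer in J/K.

Warming step: ΔS₁ = m c ln(T_tr/T_i) = 109 × 4.17 × ln(373.1/277) = 135.4 J/K.
Phase change: ΔS₂ = +mL/T_tr = 109 × 2240 / 373.1 = 654.4 J/K.
ΔS_total = (135.4) + (654.4) = 790 J/K.

ΔS = 790 J/K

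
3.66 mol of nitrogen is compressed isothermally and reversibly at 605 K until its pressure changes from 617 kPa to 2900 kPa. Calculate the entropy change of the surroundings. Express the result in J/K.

For an isothermal ideal gas ΔS_gas = nR ln(P₁/P₂) = 3.66 × 8.314 × ln(617/2900) = -47.1 J/K.
The process is reversible, so ΔS_surr = −ΔS_gas = 47.1 J/K and ΔS_universe = 0.

ΔS_surr = 47.1 J/K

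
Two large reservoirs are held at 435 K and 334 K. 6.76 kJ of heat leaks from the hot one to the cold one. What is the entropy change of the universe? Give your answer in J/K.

ΔS_total = 4.7 J/K

ΔS_hot = −Q/T_H = −6760/435 = -15.54 J/K and ΔS_cold = +Q/T_C = 6760/334 = 20.24 J/K.
ΔS_total = -15.54 + 20.24 = 4.7 J/K, positive as the second law requires.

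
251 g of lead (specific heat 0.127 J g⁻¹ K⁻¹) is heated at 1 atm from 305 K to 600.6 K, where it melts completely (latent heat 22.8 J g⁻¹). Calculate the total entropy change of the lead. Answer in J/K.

ΔS = 31.1 J/K

Warming step: ΔS₁ = m c ln(T_tr/T_i) = 251 × 0.127 × ln(600.6/305) = 21.6 J/K.
Phase change: ΔS₂ = +mL/T_tr = 251 × 22.8 / 600.6 = 9.528 J/K.
ΔS_total = (21.6) + (9.528) = 31.1 J/K.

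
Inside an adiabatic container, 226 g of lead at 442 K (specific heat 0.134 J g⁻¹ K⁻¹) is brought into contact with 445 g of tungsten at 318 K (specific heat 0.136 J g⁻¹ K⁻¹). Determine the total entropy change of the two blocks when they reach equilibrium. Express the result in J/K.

Energy balance: T_f = (m₁c₁T₁ + m₂c₂T₂)/(m₁c₁ + m₂c₂) = 359.36 K.
ΔS₁ = m₁c₁ ln(T_f/T₁) = 30.284 × ln(359.36/442) = -6.269 J/K.
ΔS₂ = m₂c₂ ln(T_f/T₂) = 60.52 × ln(359.36/318) = 7.399 J/K.
ΔS_total = -6.269 + 7.399 = 1.13 J/K.

ΔS_total = 1.13 J/K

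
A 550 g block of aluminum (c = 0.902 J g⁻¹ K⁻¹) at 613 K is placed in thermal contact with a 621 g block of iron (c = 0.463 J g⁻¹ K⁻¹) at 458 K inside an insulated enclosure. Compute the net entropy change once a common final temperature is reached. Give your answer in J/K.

ΔS_total = 7.51 J/K

Energy balance: T_f = (m₁c₁T₁ + m₂c₂T₂)/(m₁c₁ + m₂c₂) = 556.13 K.
ΔS₁ = m₁c₁ ln(T_f/T₁) = 496.1 × ln(556.13/613) = -48.303 J/K.
ΔS₂ = m₂c₂ ln(T_f/T₂) = 287.523 × ln(556.13/458) = 55.817 J/K.
ΔS_total = -48.303 + 55.817 = 7.51 J/K.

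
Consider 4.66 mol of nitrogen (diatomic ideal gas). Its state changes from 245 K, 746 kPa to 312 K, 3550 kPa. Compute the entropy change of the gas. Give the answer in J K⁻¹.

ΔS = nC_p ln(T₂/T₁) − nR ln(P₂/P₁), with C_p = 7R/2 = 29.1 J mol⁻¹ K⁻¹ for a diatomic ideal gas.
ΔS = 4.66 × [29.1 × ln(312/245) − 8.314 × ln(3550/746)] = -27.7 J/K.

ΔS = -27.7 J/K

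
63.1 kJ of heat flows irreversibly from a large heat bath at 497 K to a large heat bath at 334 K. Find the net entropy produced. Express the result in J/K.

ΔS_total = 62 J/K

ΔS_hot = −Q/T_H = −63100/497 = -126.96 J/K and ΔS_cold = +Q/T_C = 63100/334 = 188.92 J/K.
ΔS_total = -126.96 + 188.92 = 62 J/K, positive as the second law requires.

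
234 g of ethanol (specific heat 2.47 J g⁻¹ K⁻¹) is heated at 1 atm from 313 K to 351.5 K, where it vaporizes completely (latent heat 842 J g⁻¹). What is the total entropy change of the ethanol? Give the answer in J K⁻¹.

ΔS = 628 J/K

Warming step: ΔS₁ = m c ln(T_tr/T_i) = 234 × 2.47 × ln(351.5/313) = 67.05 J/K.
Phase change: ΔS₂ = +mL/T_tr = 234 × 842 / 351.5 = 560.5 J/K.
ΔS_total = (67.05) + (560.5) = 628 J/K.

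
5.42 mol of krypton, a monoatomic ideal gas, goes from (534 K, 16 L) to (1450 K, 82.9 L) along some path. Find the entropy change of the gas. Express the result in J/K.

Entropy is a state function: ΔS = nC_V ln(T₂/T₁) + nR ln(V₂/V₁), with C_V = 3R/2 = 12.47 J mol⁻¹ K⁻¹ for a monoatomic ideal gas.
ΔS = 5.42 × [12.47 × ln(1450/534) + 8.314 × ln(82.9/16)] = 142 J/K.

ΔS = 142 J/K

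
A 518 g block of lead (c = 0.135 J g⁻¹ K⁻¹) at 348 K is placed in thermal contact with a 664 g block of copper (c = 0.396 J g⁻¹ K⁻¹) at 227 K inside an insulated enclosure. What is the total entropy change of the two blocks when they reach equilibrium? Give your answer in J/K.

ΔS_total = 5.45 J/K

Energy balance: T_f = (m₁c₁T₁ + m₂c₂T₂)/(m₁c₁ + m₂c₂) = 252.42 K.
ΔS₁ = m₁c₁ ln(T_f/T₁) = 69.93 × ln(252.42/348) = -22.46 J/K.
ΔS₂ = m₂c₂ ln(T_f/T₂) = 262.944 × ln(252.42/227) = 27.91 J/K.
ΔS_total = -22.46 + 27.91 = 5.45 J/K.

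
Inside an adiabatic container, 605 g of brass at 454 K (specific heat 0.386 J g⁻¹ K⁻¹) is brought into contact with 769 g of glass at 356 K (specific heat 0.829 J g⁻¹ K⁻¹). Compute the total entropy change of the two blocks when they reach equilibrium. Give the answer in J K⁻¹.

Energy balance: T_f = (m₁c₁T₁ + m₂c₂T₂)/(m₁c₁ + m₂c₂) = 382.27 K.
ΔS₁ = m₁c₁ ln(T_f/T₁) = 233.53 × ln(382.27/454) = -40.16 J/K.
ΔS₂ = m₂c₂ ln(T_f/T₂) = 637.501 × ln(382.27/356) = 45.4 J/K.
ΔS_total = -40.16 + 45.4 = 5.24 J/K.

ΔS_total = 5.24 J/K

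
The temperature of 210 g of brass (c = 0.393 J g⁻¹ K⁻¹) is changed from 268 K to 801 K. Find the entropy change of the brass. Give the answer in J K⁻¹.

ΔS = 90.4 J/K

ΔS = ∫dQ_rev/T = m c ln(T₂/T₁) = 210 × 0.393 × ln(801/268) = 90.4 J/K.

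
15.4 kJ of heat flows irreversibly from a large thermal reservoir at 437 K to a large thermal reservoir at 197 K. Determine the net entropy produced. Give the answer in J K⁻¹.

ΔS_total = 42.9 J/K

ΔS_hot = −Q/T_H = −15400/437 = -35.24 J/K and ΔS_cold = +Q/T_C = 15400/197 = 78.17 J/K.
ΔS_total = -35.24 + 78.17 = 42.9 J/K, positive as the second law requires.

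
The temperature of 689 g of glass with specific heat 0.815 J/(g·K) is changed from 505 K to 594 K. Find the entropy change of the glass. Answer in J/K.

ΔS = ∫dQ_rev/T = m c ln(T₂/T₁) = 689 × 0.815 × ln(594/505) = 91.1 J/K.

ΔS = 91.1 J/K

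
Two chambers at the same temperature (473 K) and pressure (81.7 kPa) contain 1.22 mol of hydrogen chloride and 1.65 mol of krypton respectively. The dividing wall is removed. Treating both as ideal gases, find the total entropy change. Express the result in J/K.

Mole fractions: x_A = 1.22/2.87 = 0.425, x_B = 0.575.
ΔS_mix = −R(n_A ln x_A + n_B ln x_B) = −8.314 × (1.22 ln 0.425 + 1.65 ln 0.575) = 16.3 J/K.

ΔS_mix = 16.3 J/K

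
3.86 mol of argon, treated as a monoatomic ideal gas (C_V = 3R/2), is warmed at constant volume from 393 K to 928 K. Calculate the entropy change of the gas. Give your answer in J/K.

At constant volume, ΔS = nC_V ln(T₂/T₁) with C_V = 3R/2 = 12.47 J mol⁻¹ K⁻¹.
ΔS = 3.86 × 12.47 × ln(928/393) = 41.4 J/K.

ΔS = 41.4 J/K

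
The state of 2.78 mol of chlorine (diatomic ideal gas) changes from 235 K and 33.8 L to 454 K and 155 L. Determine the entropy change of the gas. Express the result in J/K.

ΔS = 73.3 J/K

Entropy is a state function: ΔS = nC_V ln(T₂/T₁) + nR ln(V₂/V₁), with C_V = 5R/2 = 20.79 J mol⁻¹ K⁻¹ for a diatomic ideal gas.
ΔS = 2.78 × [20.79 × ln(454/235) + 8.314 × ln(155/33.8)] = 73.3 J/K.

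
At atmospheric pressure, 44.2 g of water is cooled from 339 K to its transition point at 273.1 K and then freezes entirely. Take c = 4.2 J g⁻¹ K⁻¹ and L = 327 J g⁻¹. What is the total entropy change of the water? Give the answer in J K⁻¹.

ΔS = -93.1 J/K

Cooling step: ΔS₁ = m c ln(T_tr/T_i) = 44.2 × 4.2 × ln(273.1/339) = -40.13 J/K.
Phase change: ΔS₂ = −mL/T_tr = −44.2 × 327 / 273.1 = -52.92 J/K.
ΔS_total = (-40.13) + (-52.92) = -93.1 J/K.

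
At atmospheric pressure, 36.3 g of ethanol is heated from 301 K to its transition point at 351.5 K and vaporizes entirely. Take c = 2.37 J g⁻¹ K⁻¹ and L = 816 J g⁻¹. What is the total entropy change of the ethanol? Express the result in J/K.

ΔS = 97.6 J/K

Warming step: ΔS₁ = m c ln(T_tr/T_i) = 36.3 × 2.37 × ln(351.5/301) = 13.34 J/K.
Phase change: ΔS₂ = +mL/T_tr = 36.3 × 816 / 351.5 = 84.27 J/K.
ΔS_total = (13.34) + (84.27) = 97.6 J/K.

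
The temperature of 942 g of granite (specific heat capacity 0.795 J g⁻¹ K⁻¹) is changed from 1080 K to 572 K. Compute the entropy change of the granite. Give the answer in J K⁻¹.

ΔS = -476 J/K

ΔS = ∫dQ_rev/T = m c ln(T₂/T₁) = 942 × 0.795 × ln(572/1080) = -476 J/K.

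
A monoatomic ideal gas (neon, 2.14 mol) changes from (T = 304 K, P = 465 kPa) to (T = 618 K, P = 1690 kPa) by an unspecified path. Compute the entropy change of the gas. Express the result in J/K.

ΔS = nC_p ln(T₂/T₁) − nR ln(P₂/P₁), with C_p = 5R/2 = 20.79 J mol⁻¹ K⁻¹ for a monoatomic ideal gas.
ΔS = 2.14 × [20.79 × ln(618/304) − 8.314 × ln(1690/465)] = 8.6 J/K.

ΔS = 8.6 J/K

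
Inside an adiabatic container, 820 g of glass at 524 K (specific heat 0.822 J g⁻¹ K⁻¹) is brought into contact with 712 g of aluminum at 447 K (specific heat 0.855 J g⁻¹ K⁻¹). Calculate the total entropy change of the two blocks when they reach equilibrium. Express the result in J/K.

ΔS_total = 4.02 J/K

Energy balance: T_f = (m₁c₁T₁ + m₂c₂T₂)/(m₁c₁ + m₂c₂) = 487.46 K.
ΔS₁ = m₁c₁ ln(T_f/T₁) = 674.04 × ln(487.46/524) = -48.723 J/K.
ΔS₂ = m₂c₂ ln(T_f/T₂) = 608.76 × ln(487.46/447) = 52.748 J/K.
ΔS_total = -48.723 + 52.748 = 4.02 J/K.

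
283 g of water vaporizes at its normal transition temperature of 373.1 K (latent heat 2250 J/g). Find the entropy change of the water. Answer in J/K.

Heat absorbed by the substance: Q = mL = 283 × 2250 = 636750 J.
At constant T, ΔS = Q_rev/T = 636750 / 373.1 = 1710 J/K.

ΔS = 1710 J/K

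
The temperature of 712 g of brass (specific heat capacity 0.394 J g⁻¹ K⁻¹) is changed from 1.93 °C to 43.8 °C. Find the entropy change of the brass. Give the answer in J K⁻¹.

In kelvin: T₁ = 275.08 K, T₂ = 316.95 K. ΔS = ∫dQ_rev/T = m c ln(T₂/T₁) = 712 × 0.394 × ln(316.95/275.08) = 39.7 J/K.

ΔS = 39.7 J/K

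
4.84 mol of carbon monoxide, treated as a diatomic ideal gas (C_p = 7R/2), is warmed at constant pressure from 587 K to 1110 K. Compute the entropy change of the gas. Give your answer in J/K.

At constant pressure, ΔS = nC_p ln(T₂/T₁) with C_p = 7R/2 = 29.1 J mol⁻¹ K⁻¹.
ΔS = 4.84 × 29.1 × ln(1110/587) = 89.7 J/K.

ΔS = 89.7 J/K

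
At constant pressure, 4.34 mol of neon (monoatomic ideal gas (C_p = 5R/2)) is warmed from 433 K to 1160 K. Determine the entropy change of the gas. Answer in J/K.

At constant pressure, ΔS = nC_p ln(T₂/T₁) with C_p = 5R/2 = 20.79 J mol⁻¹ K⁻¹.
ΔS = 4.34 × 20.79 × ln(1160/433) = 88.9 J/K.

ΔS = 88.9 J/K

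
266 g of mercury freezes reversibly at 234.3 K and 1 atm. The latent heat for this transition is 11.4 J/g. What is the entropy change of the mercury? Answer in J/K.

Heat released by the substance: Q = −mL = −266 × 11.4 = −3032.4 J.
At constant T, ΔS = Q_rev/T = −3032.4 / 234.3 = -12.9 J/K.

ΔS = -12.9 J/K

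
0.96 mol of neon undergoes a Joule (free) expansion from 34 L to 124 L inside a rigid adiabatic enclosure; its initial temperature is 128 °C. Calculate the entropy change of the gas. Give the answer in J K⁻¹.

For an ideal gas in free expansion Q = 0 and W = 0, so T is unchanged.
Entropy is a state function; using a reversible isothermal path, ΔS_gas = nR ln(V₂/V₁) = 0.96 × 8.314 × ln(124/34) = 10.3 J/K.

ΔS_gas = 10.3 J/K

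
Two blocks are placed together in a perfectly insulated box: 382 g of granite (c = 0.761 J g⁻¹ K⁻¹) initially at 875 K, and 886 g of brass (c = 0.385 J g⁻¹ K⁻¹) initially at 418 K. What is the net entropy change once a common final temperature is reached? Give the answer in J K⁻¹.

ΔS_total = 42.7 J/K

Energy balance: T_f = (m₁c₁T₁ + m₂c₂T₂)/(m₁c₁ + m₂c₂) = 628.27 K.
ΔS₁ = m₁c₁ ln(T_f/T₁) = 290.702 × ln(628.27/875) = -96.3 J/K.
ΔS₂ = m₂c₂ ln(T_f/T₂) = 341.11 × ln(628.27/418) = 139 J/K.
ΔS_total = -96.3 + 139 = 42.7 J/K.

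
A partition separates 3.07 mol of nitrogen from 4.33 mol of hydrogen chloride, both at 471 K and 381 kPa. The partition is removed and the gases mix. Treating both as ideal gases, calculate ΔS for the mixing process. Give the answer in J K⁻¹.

ΔS_mix = 41.7 J/K

Mole fractions: x_A = 3.07/7.4 = 0.415, x_B = 0.585.
ΔS_mix = −R(n_A ln x_A + n_B ln x_B) = −8.314 × (3.07 ln 0.415 + 4.33 ln 0.585) = 41.7 J/K.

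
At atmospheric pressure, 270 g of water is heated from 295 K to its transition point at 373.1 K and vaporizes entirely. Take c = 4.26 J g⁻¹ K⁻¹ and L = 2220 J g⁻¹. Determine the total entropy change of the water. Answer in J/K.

ΔS = 1880 J/K

Warming step: ΔS₁ = m c ln(T_tr/T_i) = 270 × 4.26 × ln(373.1/295) = 270.1 J/K.
Phase change: ΔS₂ = +mL/T_tr = 270 × 2220 / 373.1 = 1607 J/K.
ΔS_total = (270.1) + (1607) = 1880 J/K.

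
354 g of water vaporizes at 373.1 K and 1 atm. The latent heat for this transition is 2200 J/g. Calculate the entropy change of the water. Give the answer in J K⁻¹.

ΔS = 2090 J/K

Heat absorbed by the substance: Q = mL = 354 × 2200 = 778800 J.
At constant T, ΔS = Q_rev/T = 778800 / 373.1 = 2090 J/K.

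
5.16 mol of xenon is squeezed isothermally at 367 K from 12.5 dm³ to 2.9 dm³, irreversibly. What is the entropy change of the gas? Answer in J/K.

Entropy is a state function, so ΔS_gas depends only on the end states.
For an isothermal ideal gas ΔS_gas = nR ln(V₂/V₁) = 5.16 × 8.314 × ln(2.9/12.5) = -62.7 J/K.

ΔS_gas = -62.7 J/K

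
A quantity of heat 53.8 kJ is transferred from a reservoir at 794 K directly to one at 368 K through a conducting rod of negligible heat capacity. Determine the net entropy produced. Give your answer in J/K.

ΔS_total = 78.4 J/K

ΔS_hot = −Q/T_H = −53800/794 = -67.76 J/K and ΔS_cold = +Q/T_C = 53800/368 = 146.2 J/K.
ΔS_total = -67.76 + 146.2 = 78.4 J/K, positive as the second law requires.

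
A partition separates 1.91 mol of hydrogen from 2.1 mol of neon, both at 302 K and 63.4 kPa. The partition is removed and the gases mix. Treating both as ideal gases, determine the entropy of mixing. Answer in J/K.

ΔS_mix = 23.1 J/K

Mole fractions: x_A = 1.91/4.01 = 0.476, x_B = 0.524.
ΔS_mix = −R(n_A ln x_A + n_B ln x_B) = −8.314 × (1.91 ln 0.476 + 2.1 ln 0.524) = 23.1 J/K.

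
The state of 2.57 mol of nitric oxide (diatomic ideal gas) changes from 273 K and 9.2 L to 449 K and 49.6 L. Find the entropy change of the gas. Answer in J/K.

Entropy is a state function: ΔS = nC_V ln(T₂/T₁) + nR ln(V₂/V₁), with C_V = 5R/2 = 20.79 J mol⁻¹ K⁻¹ for a diatomic ideal gas.
ΔS = 2.57 × [20.79 × ln(449/273) + 8.314 × ln(49.6/9.2)] = 62.6 J/K.

ΔS = 62.6 J/K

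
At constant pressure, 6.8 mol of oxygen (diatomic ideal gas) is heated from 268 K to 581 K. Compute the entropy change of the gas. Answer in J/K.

At constant pressure, ΔS = nC_p ln(T₂/T₁) with C_p = 7R/2 = 29.1 J mol⁻¹ K⁻¹.
ΔS = 6.8 × 29.1 × ln(581/268) = 153 J/K.

ΔS = 153 J/K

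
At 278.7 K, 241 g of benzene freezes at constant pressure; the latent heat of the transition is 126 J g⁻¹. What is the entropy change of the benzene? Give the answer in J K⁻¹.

ΔS = -109 J/K

Heat released by the substance: Q = −mL = −241 × 126 = −30366 J.
At constant T, ΔS = Q_rev/T = −30366 / 278.7 = -109 J/K.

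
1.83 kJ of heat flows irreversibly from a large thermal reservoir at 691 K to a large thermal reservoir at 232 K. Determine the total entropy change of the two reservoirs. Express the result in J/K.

ΔS_total = 5.24 J/K

ΔS_hot = −Q/T_H = −1830/691 = -2.648 J/K and ΔS_cold = +Q/T_C = 1830/232 = 7.888 J/K.
ΔS_total = -2.648 + 7.888 = 5.24 J/K, positive as the second law requires.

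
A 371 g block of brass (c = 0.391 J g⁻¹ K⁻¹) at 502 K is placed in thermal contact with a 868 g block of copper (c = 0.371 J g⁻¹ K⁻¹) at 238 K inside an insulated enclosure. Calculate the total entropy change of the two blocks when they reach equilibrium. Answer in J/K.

Energy balance: T_f = (m₁c₁T₁ + m₂c₂T₂)/(m₁c₁ + m₂c₂) = 319.99 K.
ΔS₁ = m₁c₁ ln(T_f/T₁) = 145.061 × ln(319.99/502) = -65.32 J/K.
ΔS₂ = m₂c₂ ln(T_f/T₂) = 322.028 × ln(319.99/238) = 95.33 J/K.
ΔS_total = -65.32 + 95.33 = 30 J/K.

ΔS_total = 30 J/K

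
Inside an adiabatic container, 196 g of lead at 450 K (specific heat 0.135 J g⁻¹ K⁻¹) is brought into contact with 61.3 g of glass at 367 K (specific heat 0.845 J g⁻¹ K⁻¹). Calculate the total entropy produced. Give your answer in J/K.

Energy balance: T_f = (m₁c₁T₁ + m₂c₂T₂)/(m₁c₁ + m₂c₂) = 395.06 K.
ΔS₁ = m₁c₁ ln(T_f/T₁) = 26.46 × ln(395.06/450) = -3.445 J/K.
ΔS₂ = m₂c₂ ln(T_f/T₂) = 51.7985 × ln(395.06/367) = 3.817 J/K.
ΔS_total = -3.445 + 3.817 = 0.372 J/K.

ΔS_total = 0.372 J/K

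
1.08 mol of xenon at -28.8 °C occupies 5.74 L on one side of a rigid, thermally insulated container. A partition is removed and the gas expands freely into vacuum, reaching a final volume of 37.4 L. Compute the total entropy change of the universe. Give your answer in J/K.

For an ideal gas in free expansion Q = 0 and W = 0, so T is unchanged.
Entropy is a state function; using a reversible isothermal path, ΔS_gas = nR ln(V₂/V₁) = 1.08 × 8.314 × ln(37.4/5.74) = 16.8 J/K.
The insulated surroundings exchange no heat, so ΔS_surr = 0 and ΔS_universe = ΔS_gas.

ΔS_universe = 16.8 J/K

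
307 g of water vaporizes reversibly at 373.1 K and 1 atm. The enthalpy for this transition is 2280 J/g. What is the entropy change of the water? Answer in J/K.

ΔS = 1880 J/K

Heat absorbed by the substance: Q = mL = 307 × 2280 = 699960 J.
At constant T, ΔS = Q_rev/T = 699960 / 373.1 = 1880 J/K.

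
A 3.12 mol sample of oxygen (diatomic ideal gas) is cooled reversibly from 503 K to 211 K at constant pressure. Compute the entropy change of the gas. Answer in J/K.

At constant pressure, ΔS = nC_p ln(T₂/T₁) with C_p = 7R/2 = 29.1 J mol⁻¹ K⁻¹.
ΔS = 3.12 × 29.1 × ln(211/503) = -78.9 J/K.

ΔS = -78.9 J/K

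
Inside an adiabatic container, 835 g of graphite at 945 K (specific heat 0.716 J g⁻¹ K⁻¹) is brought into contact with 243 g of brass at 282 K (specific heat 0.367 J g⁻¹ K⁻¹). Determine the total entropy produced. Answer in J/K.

Energy balance: T_f = (m₁c₁T₁ + m₂c₂T₂)/(m₁c₁ + m₂c₂) = 858.94 K.
ΔS₁ = m₁c₁ ln(T_f/T₁) = 597.86 × ln(858.94/945) = -57.09 J/K.
ΔS₂ = m₂c₂ ln(T_f/T₂) = 89.181 × ln(858.94/282) = 99.33 J/K.
ΔS_total = -57.09 + 99.33 = 42.2 J/K.

ΔS_total = 42.2 J/K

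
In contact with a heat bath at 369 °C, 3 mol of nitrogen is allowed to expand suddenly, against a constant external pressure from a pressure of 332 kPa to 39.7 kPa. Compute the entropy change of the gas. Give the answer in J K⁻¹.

Entropy is a state function, so ΔS_gas depends only on the end states.
For an isothermal ideal gas ΔS_gas = nR ln(P₁/P₂) = 3 × 8.314 × ln(332/39.7) = 53 J/K.

ΔS_gas = 53 J/K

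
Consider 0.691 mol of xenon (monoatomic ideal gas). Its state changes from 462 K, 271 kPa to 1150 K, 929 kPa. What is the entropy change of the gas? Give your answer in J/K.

ΔS = 6.02 J/K

ΔS = nC_p ln(T₂/T₁) − nR ln(P₂/P₁), with C_p = 5R/2 = 20.79 J mol⁻¹ K⁻¹ for a monoatomic ideal gas.
ΔS = 0.691 × [20.79 × ln(1150/462) − 8.314 × ln(929/271)] = 6.02 J/K.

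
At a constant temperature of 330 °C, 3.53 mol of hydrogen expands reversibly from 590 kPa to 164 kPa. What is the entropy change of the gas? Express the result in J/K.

For an isothermal ideal gas ΔS_gas = nR ln(P₁/P₂) = 3.53 × 8.314 × ln(590/164) = 37.6 J/K.

ΔS_gas = 37.6 J/K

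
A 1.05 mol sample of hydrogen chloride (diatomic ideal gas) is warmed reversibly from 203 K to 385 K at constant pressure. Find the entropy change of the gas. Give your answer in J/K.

At constant pressure, ΔS = nC_p ln(T₂/T₁) with C_p = 7R/2 = 29.1 J mol⁻¹ K⁻¹.
ΔS = 1.05 × 29.1 × ln(385/203) = 19.6 J/K.

ΔS = 19.6 J/K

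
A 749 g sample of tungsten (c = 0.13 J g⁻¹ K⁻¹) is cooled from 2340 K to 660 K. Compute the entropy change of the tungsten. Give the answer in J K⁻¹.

ΔS = -123 J/K

ΔS = ∫dQ_rev/T = m c ln(T₂/T₁) = 749 × 0.13 × ln(660/2340) = -123 J/K.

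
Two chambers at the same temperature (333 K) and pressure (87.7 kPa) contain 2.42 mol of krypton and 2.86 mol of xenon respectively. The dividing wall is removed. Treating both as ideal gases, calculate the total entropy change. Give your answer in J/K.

Mole fractions: x_A = 2.42/5.28 = 0.458, x_B = 0.542.
ΔS_mix = −R(n_A ln x_A + n_B ln x_B) = −8.314 × (2.42 ln 0.458 + 2.86 ln 0.542) = 30.3 J/K.

ΔS_mix = 30.3 J/K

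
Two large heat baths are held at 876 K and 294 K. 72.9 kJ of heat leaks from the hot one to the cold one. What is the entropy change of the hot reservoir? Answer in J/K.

ΔS_hot = -83.2 J/K

The hot reservoir loses heat Q, so ΔS_hot = −Q/T_H = −72900/876 = -83.2 J/K.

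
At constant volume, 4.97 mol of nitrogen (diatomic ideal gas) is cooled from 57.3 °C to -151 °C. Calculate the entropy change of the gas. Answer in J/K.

ΔS = -103 J/K

In kelvin: T₁ = 330.45 K, T₂ = 122.15 K. At constant volume, ΔS = nC_V ln(T₂/T₁) with C_V = 5R/2 = 20.79 J mol⁻¹ K⁻¹.
ΔS = 4.97 × 20.79 × ln(122.15/330.45) = -103 J/K.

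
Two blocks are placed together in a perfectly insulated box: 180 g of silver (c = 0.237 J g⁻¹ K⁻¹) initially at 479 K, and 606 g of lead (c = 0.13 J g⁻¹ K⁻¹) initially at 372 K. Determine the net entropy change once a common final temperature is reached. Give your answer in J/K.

Energy balance: T_f = (m₁c₁T₁ + m₂c₂T₂)/(m₁c₁ + m₂c₂) = 409.59 K.
ΔS₁ = m₁c₁ ln(T_f/T₁) = 42.66 × ln(409.59/479) = -6.678 J/K.
ΔS₂ = m₂c₂ ln(T_f/T₂) = 78.78 × ln(409.59/372) = 7.583 J/K.
ΔS_total = -6.678 + 7.583 = 0.905 J/K.

ΔS_total = 0.905 J/K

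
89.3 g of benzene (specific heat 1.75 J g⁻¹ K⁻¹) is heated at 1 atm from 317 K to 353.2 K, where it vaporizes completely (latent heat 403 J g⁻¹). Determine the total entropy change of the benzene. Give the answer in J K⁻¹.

Warming step: ΔS₁ = m c ln(T_tr/T_i) = 89.3 × 1.75 × ln(353.2/317) = 16.9 J/K.
Phase change: ΔS₂ = +mL/T_tr = 89.3 × 403 / 353.2 = 101.9 J/K.
ΔS_total = (16.9) + (101.9) = 119 J/K.

ΔS = 119 J/K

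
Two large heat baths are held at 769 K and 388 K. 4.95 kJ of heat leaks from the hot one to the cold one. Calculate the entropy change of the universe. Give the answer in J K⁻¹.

ΔS_hot = −Q/T_H = −4950/769 = -6.437 J/K and ΔS_cold = +Q/T_C = 4950/388 = 12.76 J/K.
ΔS_total = -6.437 + 12.76 = 6.32 J/K, positive as the second law requires.

ΔS_total = 6.32 J/K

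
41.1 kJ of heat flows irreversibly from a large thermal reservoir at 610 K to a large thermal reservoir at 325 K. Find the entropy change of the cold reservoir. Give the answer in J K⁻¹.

The cold reservoir gains heat Q, so ΔS_cold = +Q/T_C = 41100/325 = 126 J/K.

ΔS_cold = 126 J/K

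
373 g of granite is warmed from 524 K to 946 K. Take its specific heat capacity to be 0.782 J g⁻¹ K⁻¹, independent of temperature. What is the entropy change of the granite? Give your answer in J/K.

ΔS = ∫dQ_rev/T = m c ln(T₂/T₁) = 373 × 0.782 × ln(946/524) = 172 J/K.

ΔS = 172 J/K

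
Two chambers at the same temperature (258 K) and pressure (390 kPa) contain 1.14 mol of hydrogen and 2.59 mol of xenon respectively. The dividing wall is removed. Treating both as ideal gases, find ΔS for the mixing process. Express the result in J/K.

Mole fractions: x_A = 1.14/3.73 = 0.306, x_B = 0.694.
ΔS_mix = −R(n_A ln x_A + n_B ln x_B) = −8.314 × (1.14 ln 0.306 + 2.59 ln 0.694) = 19.1 J/K.

ΔS_mix = 19.1 J/K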